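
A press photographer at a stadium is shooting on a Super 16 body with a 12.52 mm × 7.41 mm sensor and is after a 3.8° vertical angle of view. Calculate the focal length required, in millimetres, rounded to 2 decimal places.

From α = 2·arctan(h/2f) we get f = h / (2·tan(α/2)).
With h = 7.41 mm and α/2 = 1.9°, tan(α/2) ≈ 0.03317, so f ≈ 7.41 / 0.06635 ≈ 111.6858 mm.

111.69 mm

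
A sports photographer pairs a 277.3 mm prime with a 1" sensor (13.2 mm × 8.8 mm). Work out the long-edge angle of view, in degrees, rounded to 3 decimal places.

Angle of view α = 2·arctan(w/2f) with w = 13.2 mm and f = 277.3 mm.
w/2f = 0.02380; arctan(0.02380) ≈ 1.3634°, so α ≈ 2.7269°.

2.727°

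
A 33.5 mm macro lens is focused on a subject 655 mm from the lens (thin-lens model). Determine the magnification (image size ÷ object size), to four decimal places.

0.0539×

Thin lens: 1/f = 1/dₒ + 1/dᵢ → 1/dᵢ = 1/33.5 − 1/655 = 0.0283240 mm⁻¹, so dᵢ ≈ 35.3057 mm.
Magnification m = dᵢ/dₒ = 35.3057/655 ≈ 0.05390.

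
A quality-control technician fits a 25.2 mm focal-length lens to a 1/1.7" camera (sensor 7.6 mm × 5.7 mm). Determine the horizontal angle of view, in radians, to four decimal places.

Angle of view α = 2·arctan(w/2f) with w = 7.6 mm and f = 25.2 mm.
w/2f = 0.15079; arctan(0.15079) ≈ 0.1497 rad, so α ≈ 0.2993 rad.

0.2993 rad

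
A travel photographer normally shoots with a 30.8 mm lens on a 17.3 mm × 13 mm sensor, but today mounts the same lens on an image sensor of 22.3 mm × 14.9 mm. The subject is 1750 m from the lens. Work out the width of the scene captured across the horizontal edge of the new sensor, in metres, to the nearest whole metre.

The focal length stays 30.8 mm; the relevant sensor dimension is now w = 22.3 mm. Object distance dₒ = 1750 m = 1.75e+06 mm.
Thin-lens field width W = w·(dₒ − f)/f = 22.3 × (1.75e+06 − 30.8)/30.8 ≈ 1267023.155 mm = 1267.02 m.

1267 m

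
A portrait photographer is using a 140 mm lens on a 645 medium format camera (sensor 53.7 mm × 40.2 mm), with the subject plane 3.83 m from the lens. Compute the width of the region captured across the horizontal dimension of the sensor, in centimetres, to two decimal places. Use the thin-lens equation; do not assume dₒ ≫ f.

dₒ: 3.83 m = 3830 mm.
Similar triangles through the lens centre give W/dₒ = w/dᵢ; with 1/f = 1/dₒ + 1/dᵢ this gives W = w·(dₒ − f)/f.
W = 53.7 mm × (3830 − 140) / 140 = 53.7 × 26.3571 ≈ 1415.379 mm = 141.538 cm.

141.54 cm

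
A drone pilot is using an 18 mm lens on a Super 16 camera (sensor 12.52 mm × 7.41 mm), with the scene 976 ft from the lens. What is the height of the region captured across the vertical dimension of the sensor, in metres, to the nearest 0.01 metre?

122.46 m

dₒ: 976 ft × 304.8 mm/ft = 297484.79 mm.
Similar triangles through the lens centre give W/dₒ = h/dᵢ; with 1/f = 1/dₒ + 1/dᵢ this gives W = h·(dₒ − f)/f.
W = 7.41 mm × (297485 − 18) / 18 = 7.41 × 16525.9328 ≈ 122457.162 mm = 122.457 m.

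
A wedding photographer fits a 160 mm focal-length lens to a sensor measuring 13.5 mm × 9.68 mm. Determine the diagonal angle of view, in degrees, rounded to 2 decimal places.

Sensor diagonal = √(13.5² + 9.68²) = √275.9524 ≈ 16.6118 mm.
Angle of view α = 2·arctan(d/2f) with d = 16.6118 mm and f = 160 mm.
d/2f = 0.05191; arctan(0.05191) ≈ 2.9717°, so α ≈ 5.9433°.

5.94°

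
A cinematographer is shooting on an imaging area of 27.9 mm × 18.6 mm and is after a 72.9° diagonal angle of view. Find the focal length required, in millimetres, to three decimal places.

22.699 mm

Sensor diagonal = √(27.9² + 18.6²) = √1124.3700 ≈ 33.5316 mm.
From α = 2·arctan(d/2f) we get f = d / (2·tan(α/2)).
With d = 33.5316 mm and α/2 = 36.45°, tan(α/2) ≈ 0.73861, so f ≈ 33.5316 / 1.47722 ≈ 22.6991 mm.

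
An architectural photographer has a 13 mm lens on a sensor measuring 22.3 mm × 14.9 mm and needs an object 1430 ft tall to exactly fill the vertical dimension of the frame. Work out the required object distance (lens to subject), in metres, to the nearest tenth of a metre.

W: 1430 ft × 304.8 mm/ft = 435863.99 mm.
Magnification m = h/W = dᵢ/dₒ; combined with 1/f = 1/dₒ + 1/dᵢ this gives dₒ = f·(1 + W/h).
dₒ = 13 mm × (1 + 435864/14.9) = 13 × 29253.6165 ≈ 380297.015 mm = 380.297 m.

380.3 m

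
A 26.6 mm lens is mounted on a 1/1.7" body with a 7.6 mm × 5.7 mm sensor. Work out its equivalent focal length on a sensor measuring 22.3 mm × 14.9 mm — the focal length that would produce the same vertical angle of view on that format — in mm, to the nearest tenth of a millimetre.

69.5 mm

Equal angle of view means equal height/f ratio, so f₂ = f₁ · (height₂/height₁) = 26.6 × 14.9/5.7.
f₂ = 26.6 × 2.61404 ≈ 69.533 mm.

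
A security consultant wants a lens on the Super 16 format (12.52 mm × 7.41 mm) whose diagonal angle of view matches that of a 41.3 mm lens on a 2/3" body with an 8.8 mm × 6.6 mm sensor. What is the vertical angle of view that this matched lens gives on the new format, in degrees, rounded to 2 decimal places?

Sensor diagonal = √(8.8² + 6.6²) = √121.0000 ≈ 11.0000 mm.
Sensor diagonal = √(12.52² + 7.41²) = √211.6585 ≈ 14.5485 mm.
Equal diagonal AOV ⇒ f₂ = f₁ · 14.5485/11.0000 = 41.3 × 1.32259 ≈ 54.6230 mm.
Vertical AOV on the new format = 2·arctan(7.41 / (2 × 54.6230)) = 2·arctan(0.06783) ≈ 7.7607°.

7.76°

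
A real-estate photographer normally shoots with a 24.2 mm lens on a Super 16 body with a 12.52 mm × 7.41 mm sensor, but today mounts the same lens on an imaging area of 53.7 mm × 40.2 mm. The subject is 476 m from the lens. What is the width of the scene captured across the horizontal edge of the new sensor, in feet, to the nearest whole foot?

3465 ft

The focal length stays 24.2 mm; the relevant sensor dimension is now w = 53.7 mm. Object distance dₒ = 476 m = 476000 mm.
Thin-lens field width W = w·(dₒ − f)/f = 53.7 × (476000 − 24.2)/24.2 ≈ 1056194.234 mm = 1056194.234/304.8 ft = 3465.2 ft.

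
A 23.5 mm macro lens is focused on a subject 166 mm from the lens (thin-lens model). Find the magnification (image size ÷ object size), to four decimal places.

0.1649×

Thin lens: 1/f = 1/dₒ + 1/dᵢ → 1/dᵢ = 1/23.5 − 1/166 = 0.0365291 mm⁻¹, so dᵢ ≈ 27.3754 mm.
Magnification m = dᵢ/dₒ = 27.3754/166 ≈ 0.16491.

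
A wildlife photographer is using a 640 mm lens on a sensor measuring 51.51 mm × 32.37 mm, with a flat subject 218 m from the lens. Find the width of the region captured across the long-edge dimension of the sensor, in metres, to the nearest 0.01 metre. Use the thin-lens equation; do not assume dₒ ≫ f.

17.49 m

dₒ: 218 m = 218000 mm.
Similar triangles through the lens centre give W/dₒ = w/dᵢ; with 1/f = 1/dₒ + 1/dᵢ this gives W = w·(dₒ − f)/f.
W = 51.51 mm × (218000 − 640) / 640 = 51.51 × 339.6250 ≈ 17494.084 mm = 17.4941 m.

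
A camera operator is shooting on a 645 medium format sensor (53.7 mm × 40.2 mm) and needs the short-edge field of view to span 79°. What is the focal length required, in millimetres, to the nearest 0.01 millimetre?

24.38 mm

From α = 2·arctan(h/2f) we get f = h / (2·tan(α/2)).
With h = 40.2 mm and α/2 = 39.5°, tan(α/2) ≈ 0.82434, so f ≈ 40.2 / 1.64867 ≈ 24.3832 mm.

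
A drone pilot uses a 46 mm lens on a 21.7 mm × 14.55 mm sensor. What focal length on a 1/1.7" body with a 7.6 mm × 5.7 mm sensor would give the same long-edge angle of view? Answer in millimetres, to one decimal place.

Equal angle of view means equal width/f ratio, so f₂ = f₁ · (width₂/width₁) = 46 × 7.6/21.7.
f₂ = 46 × 0.35023 ≈ 16.111 mm.

16.1 mm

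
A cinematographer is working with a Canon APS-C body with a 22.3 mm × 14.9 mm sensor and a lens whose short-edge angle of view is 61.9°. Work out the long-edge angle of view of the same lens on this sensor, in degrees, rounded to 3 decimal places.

From the short-edge AOV: f = 14.9 / (2·tan(30.95°)) = 14.9 / 1.19935 ≈ 12.4234 mm.
Long-edge AOV = 2·arctan(22.3 / (2 × 12.4234)) = 2·arctan(0.89750) ≈ 83.8158°.

83.816°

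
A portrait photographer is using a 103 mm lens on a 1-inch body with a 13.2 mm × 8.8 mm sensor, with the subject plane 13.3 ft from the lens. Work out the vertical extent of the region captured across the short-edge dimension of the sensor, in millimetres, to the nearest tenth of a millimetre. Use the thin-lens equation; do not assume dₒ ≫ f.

dₒ: 13.3 ft × 304.8 mm/ft = 4053.84 mm.
Similar triangles through the lens centre give W/dₒ = h/dᵢ; with 1/f = 1/dₒ + 1/dᵢ this gives W = h·(dₒ − f)/f.
W = 8.8 mm × (4053.84 − 103) / 103 = 8.8 × 38.3577 ≈ 337.547 mm.

337.5 mm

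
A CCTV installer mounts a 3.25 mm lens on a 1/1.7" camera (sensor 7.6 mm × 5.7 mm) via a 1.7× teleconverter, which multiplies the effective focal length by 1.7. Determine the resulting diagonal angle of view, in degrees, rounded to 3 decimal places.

Effective focal length f = 3.25 × 1.7 = 5.525 mm.
Sensor diagonal = √(7.6² + 5.7²) = √90.2500 ≈ 9.5000 mm.
α = 2·arctan(9.500 / (2 × 5.525)) = 2·arctan(0.85973) ≈ 81.3732°.

81.373°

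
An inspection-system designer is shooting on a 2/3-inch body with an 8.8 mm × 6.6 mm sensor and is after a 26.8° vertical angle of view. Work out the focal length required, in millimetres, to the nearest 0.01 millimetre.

From α = 2·arctan(h/2f) we get f = h / (2·tan(α/2)).
With h = 6.6 mm and α/2 = 13.4°, tan(α/2) ≈ 0.23823, so f ≈ 6.6 / 0.47647 ≈ 13.8520 mm.

13.85 mm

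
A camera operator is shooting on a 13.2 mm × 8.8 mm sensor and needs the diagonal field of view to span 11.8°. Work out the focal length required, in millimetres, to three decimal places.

Sensor diagonal = √(13.2² + 8.8²) = √251.6800 ≈ 15.8644 mm.
From α = 2·arctan(d/2f) we get f = d / (2·tan(α/2)).
With d = 15.8644 mm and α/2 = 5.9°, tan(α/2) ≈ 0.10334, so f ≈ 15.8644 / 0.20668 ≈ 76.7584 mm.

76.758 mm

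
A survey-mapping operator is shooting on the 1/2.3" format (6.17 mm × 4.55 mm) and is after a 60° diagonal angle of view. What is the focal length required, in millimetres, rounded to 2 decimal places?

Sensor diagonal = √(6.17² + 4.55²) = √58.7714 ≈ 7.6663 mm.
From α = 2·arctan(d/2f) we get f = d / (2·tan(α/2)).
With d = 7.6663 mm and α/2 = 30°, tan(α/2) ≈ 0.57735, so f ≈ 7.6663 / 1.15470 ≈ 6.6392 mm.

6.64 mm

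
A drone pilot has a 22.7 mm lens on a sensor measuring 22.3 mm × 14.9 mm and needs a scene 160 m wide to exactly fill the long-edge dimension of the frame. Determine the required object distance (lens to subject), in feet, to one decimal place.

W: 160 m = 160000 mm.
Magnification m = w/W = dᵢ/dₒ; combined with 1/f = 1/dₒ + 1/dᵢ this gives dₒ = f·(1 + W/w).
dₒ = 22.7 mm × (1 + 160000/22.3) = 22.7 × 7175.8879 ≈ 162892.655 mm = 162892.655/304.8 ft = 534.425 ft.

534.4 ft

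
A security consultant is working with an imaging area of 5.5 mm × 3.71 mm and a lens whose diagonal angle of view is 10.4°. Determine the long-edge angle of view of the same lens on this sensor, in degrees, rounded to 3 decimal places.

Sensor diagonal = √(5.5² + 3.71²) = √44.0141 ≈ 6.6343 mm.
From the diagonal AOV: f = 6.6343 / (2·tan(5.2°)) = 6.6343 / 0.18201 ≈ 36.4494 mm.
Long-edge AOV = 2·arctan(5.5 / (2 × 36.4494)) = 2·arctan(0.07545) ≈ 8.6292°.

8.629°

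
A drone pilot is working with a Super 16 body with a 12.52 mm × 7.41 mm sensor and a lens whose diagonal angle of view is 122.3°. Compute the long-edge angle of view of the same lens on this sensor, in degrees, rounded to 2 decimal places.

Sensor diagonal = √(12.52² + 7.41²) = √211.6585 ≈ 14.5485 mm.
From the diagonal AOV: f = 14.5485 / (2·tan(61.15°)) = 14.5485 / 3.63048 ≈ 4.0073 mm.
Long-edge AOV = 2·arctan(12.52 / (2 × 4.0073)) = 2·arctan(1.56214) ≈ 114.7496°.

114.75°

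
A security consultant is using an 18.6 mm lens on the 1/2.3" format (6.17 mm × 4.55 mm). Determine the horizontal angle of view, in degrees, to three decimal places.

Angle of view α = 2·arctan(w/2f) with w = 6.17 mm and f = 18.6 mm.
w/2f = 0.16586; arctan(0.16586) ≈ 9.4174°, so α ≈ 18.8347°.

18.835°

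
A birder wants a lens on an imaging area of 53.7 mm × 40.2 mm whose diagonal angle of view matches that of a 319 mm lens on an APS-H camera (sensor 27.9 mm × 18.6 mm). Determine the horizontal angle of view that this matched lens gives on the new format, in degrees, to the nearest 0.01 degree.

Sensor diagonal = √(27.9² + 18.6²) = √1124.3700 ≈ 33.5316 mm.
Sensor diagonal = √(53.7² + 40.2²) = √4499.7300 ≈ 67.0800 mm.
Equal diagonal AOV ⇒ f₂ = f₁ · 67.0800/33.5316 = 319 × 2.00050 ≈ 638.1596 mm.
Horizontal AOV on the new format = 2·arctan(53.7 / (2 × 638.1596)) = 2·arctan(0.04207) ≈ 4.8185°.

4.82°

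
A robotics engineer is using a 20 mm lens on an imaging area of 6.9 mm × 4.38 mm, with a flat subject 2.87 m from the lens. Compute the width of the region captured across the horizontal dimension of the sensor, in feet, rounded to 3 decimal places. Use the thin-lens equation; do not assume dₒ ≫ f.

3.226 ft

dₒ: 2.87 m = 2870 mm.
Similar triangles through the lens centre give W/dₒ = w/dᵢ; with 1/f = 1/dₒ + 1/dᵢ this gives W = w·(dₒ − f)/f.
W = 6.9 mm × (2870 − 20) / 20 = 6.9 × 142.5000 ≈ 983.250 mm = 983.250/304.8 ft = 3.22589 ft.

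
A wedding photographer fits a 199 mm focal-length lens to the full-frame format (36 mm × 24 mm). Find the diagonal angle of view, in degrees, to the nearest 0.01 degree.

Sensor diagonal = √(36² + 24²) = √1872.0000 ≈ 43.2666 mm.
Angle of view α = 2·arctan(d/2f) with d = 43.2666 mm and f = 199 mm.
d/2f = 0.10871; arctan(0.10871) ≈ 6.2043°, so α ≈ 12.4085°.

12.41°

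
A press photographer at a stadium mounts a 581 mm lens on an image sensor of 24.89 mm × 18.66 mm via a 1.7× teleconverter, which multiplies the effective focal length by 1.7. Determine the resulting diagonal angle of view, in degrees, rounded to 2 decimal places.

Effective focal length f = 581 × 1.7 = 987.7 mm.
Sensor diagonal = √(24.89² + 18.66²) = √967.7077 ≈ 31.1080 mm.
α = 2·arctan(31.108 / (2 × 987.7)) = 2·arctan(0.01575) ≈ 1.8044°.

1.80°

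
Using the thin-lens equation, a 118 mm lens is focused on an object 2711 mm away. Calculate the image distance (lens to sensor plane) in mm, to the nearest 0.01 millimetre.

1/dᵢ = 1/f − 1/dₒ = 1/118 − 1/2711 = 0.0081057 mm⁻¹.
dᵢ = 1/0.0081057 ≈ 123.3698 mm.

123.37 mm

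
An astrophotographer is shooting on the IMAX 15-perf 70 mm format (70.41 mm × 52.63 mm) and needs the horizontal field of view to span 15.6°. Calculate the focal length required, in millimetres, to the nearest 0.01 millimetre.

From α = 2·arctan(w/2f) we get f = w / (2·tan(α/2)).
With w = 70.41 mm and α/2 = 7.8°, tan(α/2) ≈ 0.13698, so f ≈ 70.41 / 0.27397 ≈ 257.0028 mm.

257.00 mm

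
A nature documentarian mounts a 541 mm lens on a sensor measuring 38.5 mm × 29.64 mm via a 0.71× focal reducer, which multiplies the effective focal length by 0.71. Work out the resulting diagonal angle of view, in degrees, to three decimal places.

Effective focal length f = 541 × 0.71 = 384.11 mm.
Sensor diagonal = √(38.5² + 29.64²) = √2360.7796 ≈ 48.5879 mm.
α = 2·arctan(48.588 / (2 × 384.11)) = 2·arctan(0.06325) ≈ 7.2380°.

7.238°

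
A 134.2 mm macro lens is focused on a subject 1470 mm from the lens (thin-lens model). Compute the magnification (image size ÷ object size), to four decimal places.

0.1005×

Thin lens: 1/f = 1/dₒ + 1/dᵢ → 1/dᵢ = 1/134.2 − 1/1470 = 0.0067713 mm⁻¹, so dᵢ ≈ 147.6823 mm.
Magnification m = dᵢ/dₒ = 147.6823/1470 ≈ 0.10046.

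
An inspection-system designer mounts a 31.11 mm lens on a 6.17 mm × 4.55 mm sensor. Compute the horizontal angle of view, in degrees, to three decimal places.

Angle of view α = 2·arctan(w/2f) with w = 6.17 mm and f = 31.11 mm.
w/2f = 0.09916; arctan(0.09916) ≈ 5.6632°, so α ≈ 11.3264°.

11.326°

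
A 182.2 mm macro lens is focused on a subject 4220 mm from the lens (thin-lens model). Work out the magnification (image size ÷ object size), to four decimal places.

Thin lens: 1/f = 1/dₒ + 1/dᵢ → 1/dᵢ = 1/182.2 − 1/4220 = 0.0052515 mm⁻¹, so dᵢ ≈ 190.4215 mm.
Magnification m = dᵢ/dₒ = 190.4215/4220 ≈ 0.04512.

0.0451×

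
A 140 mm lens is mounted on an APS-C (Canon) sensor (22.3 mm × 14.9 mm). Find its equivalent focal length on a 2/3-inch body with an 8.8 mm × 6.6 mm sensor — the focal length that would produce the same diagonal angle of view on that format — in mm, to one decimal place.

57.4 mm

Sensor diagonal = √(22.3² + 14.9²) = √719.3000 ≈ 26.8198 mm.
Sensor diagonal = √(8.8² + 6.6²) = √121.0000 ≈ 11.0000 mm.
Equal angle of view means equal diagonal/f ratio, so f₂ = f₁ · (diagonal₂/diagonal₁) = 140 × 11.0000/26.8198.
f₂ = 140 × 0.41015 ≈ 57.420 mm.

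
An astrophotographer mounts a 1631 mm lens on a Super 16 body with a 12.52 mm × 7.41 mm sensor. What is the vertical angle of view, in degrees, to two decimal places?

Angle of view α = 2·arctan(h/2f) with h = 7.41 mm and f = 1631 mm.
h/2f = 0.00227; arctan(0.00227) ≈ 0.1302°, so α ≈ 0.2603°.

0.26°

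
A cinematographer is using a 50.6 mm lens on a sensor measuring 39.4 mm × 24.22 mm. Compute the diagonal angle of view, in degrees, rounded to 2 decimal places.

Sensor diagonal = √(39.4² + 24.22²) = √2138.9684 ≈ 46.2490 mm.
Angle of view α = 2·arctan(d/2f) with d = 46.2490 mm and f = 50.6 mm.
d/2f = 0.45701; arctan(0.45701) ≈ 24.5607°, so α ≈ 49.1213°.

49.12°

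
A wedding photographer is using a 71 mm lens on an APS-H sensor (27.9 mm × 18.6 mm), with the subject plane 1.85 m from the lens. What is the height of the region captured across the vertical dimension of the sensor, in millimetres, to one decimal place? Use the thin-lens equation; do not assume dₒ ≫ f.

466.0 mm

dₒ: 1.85 m = 1850 mm.
Similar triangles through the lens centre give W/dₒ = h/dᵢ; with 1/f = 1/dₒ + 1/dᵢ this gives W = h·(dₒ − f)/f.
W = 18.6 mm × (1850 − 71) / 71 = 18.6 × 25.0563 ≈ 466.048 mm.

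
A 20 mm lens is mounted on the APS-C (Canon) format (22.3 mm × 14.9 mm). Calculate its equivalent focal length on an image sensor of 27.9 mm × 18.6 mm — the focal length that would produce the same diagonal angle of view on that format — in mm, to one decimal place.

25.0 mm

Sensor diagonal = √(22.3² + 14.9²) = √719.3000 ≈ 26.8198 mm.
Sensor diagonal = √(27.9² + 18.6²) = √1124.3700 ≈ 33.5316 mm.
Equal angle of view means equal diagonal/f ratio, so f₂ = f₁ · (diagonal₂/diagonal₁) = 20 × 33.5316/26.8198.
f₂ = 20 × 1.25026 ≈ 25.005 mm.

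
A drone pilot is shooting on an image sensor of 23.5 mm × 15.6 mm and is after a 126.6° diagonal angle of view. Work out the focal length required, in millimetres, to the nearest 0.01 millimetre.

7.09 mm

Sensor diagonal = √(23.5² + 15.6²) = √795.6100 ≈ 28.2066 mm.
From α = 2·arctan(d/2f) we get f = d / (2·tan(α/2)).
With d = 28.2066 mm and α/2 = 63.3°, tan(α/2) ≈ 1.98828, so f ≈ 28.2066 / 3.97656 ≈ 7.0932 mm.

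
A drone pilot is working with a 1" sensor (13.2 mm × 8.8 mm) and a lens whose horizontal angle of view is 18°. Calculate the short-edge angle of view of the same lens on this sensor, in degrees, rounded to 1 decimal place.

From the horizontal AOV: f = 13.2 / (2·tan(9°)) = 13.2 / 0.31677 ≈ 41.6708 mm.
Short-edge AOV = 2·arctan(8.8 / (2 × 41.6708)) = 2·arctan(0.10559) ≈ 12.0550°.

12.1°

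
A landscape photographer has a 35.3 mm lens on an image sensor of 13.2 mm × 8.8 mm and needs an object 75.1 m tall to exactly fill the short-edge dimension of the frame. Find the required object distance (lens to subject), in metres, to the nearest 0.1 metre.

W: 75.1 m = 75100 mm.
Magnification m = h/W = dᵢ/dₒ; combined with 1/f = 1/dₒ + 1/dᵢ this gives dₒ = f·(1 + W/h).
dₒ = 35.3 mm × (1 + 75100/8.8) = 35.3 × 8535.0909 ≈ 301288.709 mm = 301.289 m.

301.3 m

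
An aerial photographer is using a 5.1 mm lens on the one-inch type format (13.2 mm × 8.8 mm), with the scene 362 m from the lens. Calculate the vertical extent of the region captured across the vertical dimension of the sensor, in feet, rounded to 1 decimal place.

2049.3 ft

dₒ: 362 m = 362000 mm.
Similar triangles through the lens centre give W/dₒ = h/dᵢ; with 1/f = 1/dₒ + 1/dᵢ this gives W = h·(dₒ − f)/f.
W = 8.8 mm × (362000 − 5.1) / 5.1 = 8.8 × 70979.3922 ≈ 624618.651 mm = 624618.651/304.8 ft = 2049.27 ft.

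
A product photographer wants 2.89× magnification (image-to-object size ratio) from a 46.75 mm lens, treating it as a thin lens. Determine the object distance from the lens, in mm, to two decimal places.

With m = dᵢ/dₒ and 1/f = 1/dₒ + 1/dᵢ, substituting dᵢ = m·dₒ gives 1/f = (1 + 1/m)/dₒ, hence dₒ = f·(1 + 1/m).
dₒ = 46.75 × (1 + 1/2.89) = 46.75 × 1.34602 ≈ 62.926 mm.

62.93 mm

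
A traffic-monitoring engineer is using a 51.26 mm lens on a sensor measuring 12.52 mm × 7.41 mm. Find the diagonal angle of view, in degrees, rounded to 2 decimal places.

16.15°

Sensor diagonal = √(12.52² + 7.41²) = √211.6585 ≈ 14.5485 mm.
Angle of view α = 2·arctan(d/2f) with d = 14.5485 mm and f = 51.26 mm.
d/2f = 0.14191; arctan(0.14191) ≈ 8.0768°, so α ≈ 16.1537°.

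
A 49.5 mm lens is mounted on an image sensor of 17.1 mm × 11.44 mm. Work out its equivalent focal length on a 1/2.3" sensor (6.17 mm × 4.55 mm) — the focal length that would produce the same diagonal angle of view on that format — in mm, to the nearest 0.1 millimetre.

18.4 mm

Sensor diagonal = √(17.1² + 11.44²) = √423.2836 ≈ 20.5739 mm.
Sensor diagonal = √(6.17² + 4.55²) = √58.7714 ≈ 7.6663 mm.
Equal angle of view means equal diagonal/f ratio, so f₂ = f₁ · (diagonal₂/diagonal₁) = 49.5 × 7.6663/20.5739.
f₂ = 49.5 × 0.37262 ≈ 18.445 mm.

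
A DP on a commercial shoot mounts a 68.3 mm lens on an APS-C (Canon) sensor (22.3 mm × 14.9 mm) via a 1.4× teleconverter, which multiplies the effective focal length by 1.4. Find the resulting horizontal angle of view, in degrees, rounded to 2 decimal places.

13.30°

Effective focal length f = 68.3 × 1.4 = 95.62 mm.
α = 2·arctan(22.3 / (2 × 95.62)) = 2·arctan(0.11661) ≈ 13.3022°.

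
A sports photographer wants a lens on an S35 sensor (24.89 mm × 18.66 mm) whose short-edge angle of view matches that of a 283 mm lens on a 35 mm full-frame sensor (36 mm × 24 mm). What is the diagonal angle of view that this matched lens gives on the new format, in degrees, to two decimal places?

Equal short-edge AOV ⇒ f₂ = f₁ · 18.66/24 = 283 × 0.77750 ≈ 220.0325 mm.
Sensor diagonal = √(24.89² + 18.66²) = √967.7077 ≈ 31.1080 mm.
Diagonal AOV on the new format = 2·arctan(31.1080 / (2 × 220.0325)) = 2·arctan(0.07069) ≈ 8.0870°.

8.09°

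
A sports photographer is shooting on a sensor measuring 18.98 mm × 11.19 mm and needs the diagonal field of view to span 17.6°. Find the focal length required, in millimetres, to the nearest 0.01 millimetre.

71.16 mm

Sensor diagonal = √(18.98² + 11.19²) = √485.4565 ≈ 22.0331 mm.
From α = 2·arctan(d/2f) we get f = d / (2·tan(α/2)).
With d = 22.0331 mm and α/2 = 8.8°, tan(α/2) ≈ 0.15481, so f ≈ 22.0331 / 0.30962 ≈ 71.1625 mm.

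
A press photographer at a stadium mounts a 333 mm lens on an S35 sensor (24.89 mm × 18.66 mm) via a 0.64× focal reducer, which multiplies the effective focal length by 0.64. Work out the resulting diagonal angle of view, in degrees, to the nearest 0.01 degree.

Effective focal length f = 333 × 0.64 = 213.12 mm.
Sensor diagonal = √(24.89² + 18.66²) = √967.7077 ≈ 31.1080 mm.
α = 2·arctan(31.108 / (2 × 213.12)) = 2·arctan(0.07298) ≈ 8.3484°.

8.35°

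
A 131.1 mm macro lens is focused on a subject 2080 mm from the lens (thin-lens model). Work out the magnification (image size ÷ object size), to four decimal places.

Thin lens: 1/f = 1/dₒ + 1/dᵢ → 1/dᵢ = 1/131.1 − 1/2080 = 0.0071470 mm⁻¹, so dᵢ ≈ 139.9189 mm.
Magnification m = dᵢ/dₒ = 139.9189/2080 ≈ 0.06727.

0.0673×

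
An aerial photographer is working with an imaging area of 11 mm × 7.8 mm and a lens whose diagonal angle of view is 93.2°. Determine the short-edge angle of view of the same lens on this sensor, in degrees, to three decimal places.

Sensor diagonal = √(11² + 7.8²) = √181.8400 ≈ 13.4848 mm.
From the diagonal AOV: f = 13.4848 / (2·tan(46.6°)) = 13.4848 / 2.11494 ≈ 6.3760 mm.
Short-edge AOV = 2·arctan(7.8 / (2 × 6.3760)) = 2·arctan(0.61167) ≈ 62.9059°.

62.906°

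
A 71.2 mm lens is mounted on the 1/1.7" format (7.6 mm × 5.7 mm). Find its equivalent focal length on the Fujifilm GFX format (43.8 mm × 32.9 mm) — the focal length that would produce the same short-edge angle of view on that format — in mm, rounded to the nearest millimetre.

411 mm

Equal angle of view means equal height/f ratio, so f₂ = f₁ · (height₂/height₁) = 71.2 × 32.9/5.7.
f₂ = 71.2 × 5.77193 ≈ 410.961 mm.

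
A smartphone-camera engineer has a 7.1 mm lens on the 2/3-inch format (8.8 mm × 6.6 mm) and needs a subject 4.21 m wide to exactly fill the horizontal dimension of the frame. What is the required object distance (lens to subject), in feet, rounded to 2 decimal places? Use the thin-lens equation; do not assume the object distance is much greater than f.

W: 4.21 m = 4210 mm.
Magnification m = w/W = dᵢ/dₒ; combined with 1/f = 1/dₒ + 1/dᵢ this gives dₒ = f·(1 + W/w).
dₒ = 7.1 mm × (1 + 4210/8.8) = 7.1 × 479.4091 ≈ 3403.805 mm = 3403.805/304.8 ft = 11.1673 ft.

11.17 ft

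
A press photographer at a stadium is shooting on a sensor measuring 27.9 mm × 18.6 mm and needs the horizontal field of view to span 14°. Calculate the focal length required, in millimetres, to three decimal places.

From α = 2·arctan(w/2f) we get f = w / (2·tan(α/2)).
With w = 27.9 mm and α/2 = 7°, tan(α/2) ≈ 0.12278, so f ≈ 27.9 / 0.24557 ≈ 113.6136 mm.

113.614 mm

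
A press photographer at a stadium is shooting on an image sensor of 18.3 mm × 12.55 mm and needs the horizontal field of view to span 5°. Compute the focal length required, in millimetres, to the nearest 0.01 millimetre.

209.57 mm

From α = 2·arctan(w/2f) we get f = w / (2·tan(α/2)).
With w = 18.3 mm and α/2 = 2.5°, tan(α/2) ≈ 0.04366, so f ≈ 18.3 / 0.08732 ≈ 209.5695 mm.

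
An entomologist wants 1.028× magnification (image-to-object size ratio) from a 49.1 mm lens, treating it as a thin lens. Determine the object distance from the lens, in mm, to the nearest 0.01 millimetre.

96.86 mm

With m = dᵢ/dₒ and 1/f = 1/dₒ + 1/dᵢ, substituting dᵢ = m·dₒ gives 1/f = (1 + 1/m)/dₒ, hence dₒ = f·(1 + 1/m).
dₒ = 49.1 × (1 + 1/1.028) = 49.1 × 1.97276 ≈ 96.863 mm.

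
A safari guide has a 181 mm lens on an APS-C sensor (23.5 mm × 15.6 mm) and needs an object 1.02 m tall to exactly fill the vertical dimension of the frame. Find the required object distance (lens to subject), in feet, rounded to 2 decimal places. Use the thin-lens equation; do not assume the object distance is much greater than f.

W: 1.02 m = 1020 mm.
Magnification m = h/W = dᵢ/dₒ; combined with 1/f = 1/dₒ + 1/dᵢ this gives dₒ = f·(1 + W/h).
dₒ = 181 mm × (1 + 1020/15.6) = 181 × 66.3846 ≈ 12015.615 mm = 12015.615/304.8 ft = 39.4213 ft.

39.42 ft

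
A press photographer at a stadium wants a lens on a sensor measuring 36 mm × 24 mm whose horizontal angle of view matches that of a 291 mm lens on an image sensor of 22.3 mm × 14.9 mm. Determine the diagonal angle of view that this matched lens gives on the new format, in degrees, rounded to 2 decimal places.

5.27°

Equal horizontal AOV ⇒ f₂ = f₁ · 36/22.3 = 291 × 1.61435 ≈ 469.7758 mm.
Sensor diagonal = √(36² + 24²) = √1872.0000 ≈ 43.2666 mm.
Diagonal AOV on the new format = 2·arctan(43.2666 / (2 × 469.7758)) = 2·arctan(0.04605) ≈ 5.2732°.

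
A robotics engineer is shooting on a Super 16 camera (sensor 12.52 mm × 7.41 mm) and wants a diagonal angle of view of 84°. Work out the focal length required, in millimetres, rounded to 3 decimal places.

Sensor diagonal = √(12.52² + 7.41²) = √211.6585 ≈ 14.5485 mm.
From α = 2·arctan(d/2f) we get f = d / (2·tan(α/2)).
With d = 14.5485 mm and α/2 = 42°, tan(α/2) ≈ 0.90040, so f ≈ 14.5485 / 1.80081 ≈ 8.0789 mm.

8.079 mm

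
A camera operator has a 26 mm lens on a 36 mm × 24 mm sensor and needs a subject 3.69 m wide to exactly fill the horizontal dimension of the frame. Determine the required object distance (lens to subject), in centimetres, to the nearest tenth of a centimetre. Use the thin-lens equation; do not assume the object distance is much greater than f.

W: 3.69 m = 3690 mm.
Magnification m = w/W = dᵢ/dₒ; combined with 1/f = 1/dₒ + 1/dᵢ this gives dₒ = f·(1 + W/w).
dₒ = 26 mm × (1 + 3690/36) = 26 × 103.5000 ≈ 2691.000 mm = 269.1 cm.

269.1 cm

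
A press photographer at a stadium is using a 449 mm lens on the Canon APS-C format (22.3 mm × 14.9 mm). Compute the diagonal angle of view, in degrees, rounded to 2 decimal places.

3.42°

Sensor diagonal = √(22.3² + 14.9²) = √719.3000 ≈ 26.8198 mm.
Angle of view α = 2·arctan(d/2f) with d = 26.8198 mm and f = 449 mm.
d/2f = 0.02987; arctan(0.02987) ≈ 1.7107°, so α ≈ 3.4214°.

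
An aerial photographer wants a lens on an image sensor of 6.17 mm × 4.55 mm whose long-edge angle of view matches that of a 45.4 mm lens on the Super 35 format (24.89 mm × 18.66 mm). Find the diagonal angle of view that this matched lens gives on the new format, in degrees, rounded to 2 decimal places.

37.62°

Equal long-edge AOV ⇒ f₂ = f₁ · 6.17/24.89 = 45.4 × 0.24789 ≈ 11.2542 mm.
Sensor diagonal = √(6.17² + 4.55²) = √58.7714 ≈ 7.6663 mm.
Diagonal AOV on the new format = 2·arctan(7.6663 / (2 × 11.2542)) = 2·arctan(0.34059) ≈ 37.6171°.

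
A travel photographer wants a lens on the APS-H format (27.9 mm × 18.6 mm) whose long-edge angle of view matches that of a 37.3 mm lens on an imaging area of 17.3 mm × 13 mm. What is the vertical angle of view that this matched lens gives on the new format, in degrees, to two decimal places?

Equal long-edge AOV ⇒ f₂ = f₁ · 27.9/17.3 = 37.3 × 1.61272 ≈ 60.1543 mm.
Vertical AOV on the new format = 2·arctan(18.6 / (2 × 60.1543)) = 2·arctan(0.15460) ≈ 17.5770°.

17.58°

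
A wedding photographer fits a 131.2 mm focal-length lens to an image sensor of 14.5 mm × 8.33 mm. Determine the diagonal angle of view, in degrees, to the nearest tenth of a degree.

7.3°

Sensor diagonal = √(14.5² + 8.33²) = √279.6389 ≈ 16.7224 mm.
Angle of view α = 2·arctan(d/2f) with d = 16.7224 mm and f = 131.2 mm.
d/2f = 0.06373; arctan(0.06373) ≈ 3.6465°, so α ≈ 7.2929°.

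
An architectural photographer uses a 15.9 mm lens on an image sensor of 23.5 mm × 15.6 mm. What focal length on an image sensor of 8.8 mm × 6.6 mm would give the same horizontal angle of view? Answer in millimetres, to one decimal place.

6.0 mm

Equal angle of view means equal width/f ratio, so f₂ = f₁ · (width₂/width₁) = 15.9 × 8.8/23.5.
f₂ = 15.9 × 0.37447 ≈ 5.954 mm.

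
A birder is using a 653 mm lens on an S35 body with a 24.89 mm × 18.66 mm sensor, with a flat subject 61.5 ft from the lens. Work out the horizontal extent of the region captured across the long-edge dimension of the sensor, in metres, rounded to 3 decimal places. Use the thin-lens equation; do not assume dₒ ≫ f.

dₒ: 61.5 ft × 304.8 mm/ft = 18745.20 mm.
Similar triangles through the lens centre give W/dₒ = w/dᵢ; with 1/f = 1/dₒ + 1/dᵢ this gives W = w·(dₒ − f)/f.
W = 24.89 mm × (18745.2 − 653) / 653 = 24.89 × 27.7063 ≈ 689.609 mm = 0.689609 m.

0.690 m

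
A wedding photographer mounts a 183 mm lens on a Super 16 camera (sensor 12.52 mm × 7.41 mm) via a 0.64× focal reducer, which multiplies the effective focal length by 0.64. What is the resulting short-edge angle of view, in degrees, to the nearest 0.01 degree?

Effective focal length f = 183 × 0.64 = 117.12 mm.
α = 2·arctan(7.41 / (2 × 117.12)) = 2·arctan(0.03163) ≈ 3.6238°.

3.62°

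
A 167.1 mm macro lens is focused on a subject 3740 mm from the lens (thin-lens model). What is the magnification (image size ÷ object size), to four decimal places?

0.0468×

Thin lens: 1/f = 1/dₒ + 1/dᵢ → 1/dᵢ = 1/167.1 − 1/3740 = 0.0057171 mm⁻¹, so dᵢ ≈ 174.9151 mm.
Magnification m = dᵢ/dₒ = 174.9151/3740 ≈ 0.04677.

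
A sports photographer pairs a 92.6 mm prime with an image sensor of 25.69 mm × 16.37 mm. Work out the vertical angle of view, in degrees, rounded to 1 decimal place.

10.1°

Angle of view α = 2·arctan(h/2f) with h = 16.37 mm and f = 92.6 mm.
h/2f = 0.08839; arctan(0.08839) ≈ 5.0513°, so α ≈ 10.1026°.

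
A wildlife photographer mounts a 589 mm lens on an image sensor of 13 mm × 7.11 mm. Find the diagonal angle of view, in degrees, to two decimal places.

1.44°

Sensor diagonal = √(13² + 7.11²) = √219.5521 ≈ 14.8173 mm.
Angle of view α = 2·arctan(d/2f) with d = 14.8173 mm and f = 589 mm.
d/2f = 0.01258; arctan(0.01258) ≈ 0.7206°, so α ≈ 1.4413°.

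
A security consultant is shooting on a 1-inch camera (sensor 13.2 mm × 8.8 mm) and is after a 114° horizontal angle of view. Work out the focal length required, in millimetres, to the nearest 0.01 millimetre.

From α = 2·arctan(w/2f) we get f = w / (2·tan(α/2)).
With w = 13.2 mm and α/2 = 57°, tan(α/2) ≈ 1.53986, so f ≈ 13.2 / 3.07973 ≈ 4.2861 mm.

4.29 mm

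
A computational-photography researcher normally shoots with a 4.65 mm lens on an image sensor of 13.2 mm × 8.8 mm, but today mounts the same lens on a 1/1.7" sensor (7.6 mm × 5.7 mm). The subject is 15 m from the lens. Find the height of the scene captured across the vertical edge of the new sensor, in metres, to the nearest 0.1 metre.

The focal length stays 4.65 mm; the relevant sensor dimension is now h = 5.7 mm. Object distance dₒ = 15 m = 15000 mm.
Thin-lens field height W = h·(dₒ − f)/f = 5.7 × (15000 − 4.65)/4.65 ≈ 18381.397 mm = 18.3814 m.

18.4 m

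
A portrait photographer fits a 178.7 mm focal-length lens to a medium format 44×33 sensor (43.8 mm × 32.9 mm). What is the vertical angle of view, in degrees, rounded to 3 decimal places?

Angle of view α = 2·arctan(h/2f) with h = 32.9 mm and f = 178.7 mm.
h/2f = 0.09205; arctan(0.09205) ≈ 5.2595°, so α ≈ 10.5189°.

10.519°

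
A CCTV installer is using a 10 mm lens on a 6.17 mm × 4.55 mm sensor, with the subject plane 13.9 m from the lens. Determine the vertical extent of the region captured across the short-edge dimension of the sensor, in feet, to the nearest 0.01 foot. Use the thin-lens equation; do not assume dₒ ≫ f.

dₒ: 13.9 m = 13900 mm.
Similar triangles through the lens centre give W/dₒ = h/dᵢ; with 1/f = 1/dₒ + 1/dᵢ this gives W = h·(dₒ − f)/f.
W = 4.55 mm × (13900 − 10) / 10 = 4.55 × 1389.0000 ≈ 6319.950 mm = 6319.950/304.8 ft = 20.7347 ft.

20.73 ft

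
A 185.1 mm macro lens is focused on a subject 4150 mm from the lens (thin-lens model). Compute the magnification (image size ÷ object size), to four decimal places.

Thin lens: 1/f = 1/dₒ + 1/dᵢ → 1/dᵢ = 1/185.1 − 1/4150 = 0.0051615 mm⁻¹, so dᵢ ≈ 193.7413 mm.
Magnification m = dᵢ/dₒ = 193.7413/4150 ≈ 0.04668.

0.0467×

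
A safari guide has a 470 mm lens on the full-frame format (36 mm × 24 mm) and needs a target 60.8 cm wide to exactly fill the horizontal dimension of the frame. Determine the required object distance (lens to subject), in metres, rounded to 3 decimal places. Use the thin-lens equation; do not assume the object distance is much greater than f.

8.408 m

W: 60.8 cm = 608 mm.
Magnification m = w/W = dᵢ/dₒ; combined with 1/f = 1/dₒ + 1/dᵢ this gives dₒ = f·(1 + W/w).
dₒ = 470 mm × (1 + 608/36) = 470 × 17.8889 ≈ 8407.778 mm = 8.40778 m.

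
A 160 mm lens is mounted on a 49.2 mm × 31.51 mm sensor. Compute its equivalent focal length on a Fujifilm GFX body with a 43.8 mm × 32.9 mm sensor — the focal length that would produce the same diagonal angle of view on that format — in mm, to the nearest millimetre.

Sensor diagonal = √(49.2² + 31.51²) = √3413.5201 ≈ 58.4253 mm.
Sensor diagonal = √(43.8² + 32.9²) = √3000.8500 ≈ 54.7800 mm.
Equal angle of view means equal diagonal/f ratio, so f₂ = f₁ · (diagonal₂/diagonal₁) = 160 × 54.7800/58.4253.
f₂ = 160 × 0.93761 ≈ 150.017 mm.

150 mm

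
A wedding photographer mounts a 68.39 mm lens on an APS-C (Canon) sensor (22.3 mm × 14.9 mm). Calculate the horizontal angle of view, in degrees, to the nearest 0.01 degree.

Angle of view α = 2·arctan(w/2f) with w = 22.3 mm and f = 68.39 mm.
w/2f = 0.16304; arctan(0.16304) ≈ 9.2598°, so α ≈ 18.5196°.

18.52°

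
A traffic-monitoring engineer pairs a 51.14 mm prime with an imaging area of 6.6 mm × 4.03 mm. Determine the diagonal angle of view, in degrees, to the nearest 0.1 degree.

8.6°

Sensor diagonal = √(6.6² + 4.03²) = √59.8009 ≈ 7.7331 mm.
Angle of view α = 2·arctan(d/2f) with d = 7.7331 mm and f = 51.14 mm.
d/2f = 0.07561; arctan(0.07561) ≈ 4.3237°, so α ≈ 8.6475°.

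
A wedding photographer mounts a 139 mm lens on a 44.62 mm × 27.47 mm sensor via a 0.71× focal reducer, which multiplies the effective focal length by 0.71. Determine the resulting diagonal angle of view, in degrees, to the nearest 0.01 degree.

Effective focal length f = 139 × 0.71 = 98.69 mm.
Sensor diagonal = √(44.62² + 27.47²) = √2745.5453 ≈ 52.3980 mm.
α = 2·arctan(52.398 / (2 × 98.69)) = 2·arctan(0.26547) ≈ 29.7345°.

29.73°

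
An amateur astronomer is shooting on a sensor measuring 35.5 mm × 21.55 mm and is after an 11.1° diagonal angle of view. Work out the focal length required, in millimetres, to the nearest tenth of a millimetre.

Sensor diagonal = √(35.5² + 21.55²) = √1724.6525 ≈ 41.5289 mm.
From α = 2·arctan(d/2f) we get f = d / (2·tan(α/2)).
With d = 41.5289 mm and α/2 = 5.55°, tan(α/2) ≈ 0.09717, so f ≈ 41.5289 / 0.19434 ≈ 213.6924 mm.

213.7 mm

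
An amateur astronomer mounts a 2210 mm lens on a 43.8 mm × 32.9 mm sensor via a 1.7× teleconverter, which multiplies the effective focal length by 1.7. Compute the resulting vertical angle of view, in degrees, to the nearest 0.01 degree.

0.50°

Effective focal length f = 2210 × 1.7 = 3757 mm.
α = 2·arctan(32.9 / (2 × 3757)) = 2·arctan(0.00438) ≈ 0.5017°.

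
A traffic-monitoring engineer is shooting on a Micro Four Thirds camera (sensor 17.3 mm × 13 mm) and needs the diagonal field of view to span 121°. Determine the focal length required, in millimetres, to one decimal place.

Sensor diagonal = √(17.3² + 13²) = √468.2900 ≈ 21.6400 mm.
From α = 2·arctan(d/2f) we get f = d / (2·tan(α/2)).
With d = 21.6400 mm and α/2 = 60.5°, tan(α/2) ≈ 1.76749, so f ≈ 21.6400 / 3.53499 ≈ 6.1217 mm.

6.1 mm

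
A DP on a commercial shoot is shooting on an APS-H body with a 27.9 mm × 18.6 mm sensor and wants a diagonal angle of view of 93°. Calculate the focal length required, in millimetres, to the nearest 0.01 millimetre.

Sensor diagonal = √(27.9² + 18.6²) = √1124.3700 ≈ 33.5316 mm.
From α = 2·arctan(d/2f) we get f = d / (2·tan(α/2)).
With d = 33.5316 mm and α/2 = 46.5°, tan(α/2) ≈ 1.05378, so f ≈ 33.5316 / 2.10756 ≈ 15.9102 mm.

15.91 mm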